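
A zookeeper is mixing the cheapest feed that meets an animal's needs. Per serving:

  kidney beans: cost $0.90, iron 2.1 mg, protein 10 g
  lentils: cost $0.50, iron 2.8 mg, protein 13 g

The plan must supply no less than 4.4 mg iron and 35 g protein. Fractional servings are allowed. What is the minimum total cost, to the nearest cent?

This is a tiny linear program; its minimum lies at a vertex of the feasible set. List the vertices and price them.
kidney beans only: max(4.4/2.1, 35/10) = 3.5 servings → $3.15.
lentils only: max(4.4/2.8, 35/13) = 2.692 servings → $1.35.
kidney beans + lentils: intersection lies outside the first quadrant.
So the least-cost plan costs $1.35.

$1.35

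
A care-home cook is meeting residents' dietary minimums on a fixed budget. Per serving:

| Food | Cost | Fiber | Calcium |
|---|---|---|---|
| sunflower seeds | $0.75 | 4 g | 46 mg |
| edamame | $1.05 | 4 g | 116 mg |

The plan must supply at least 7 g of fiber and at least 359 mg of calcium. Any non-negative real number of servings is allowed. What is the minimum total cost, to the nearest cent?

sunflower seeds only: max(7/4, 359/46) = 7.804 servings → $5.85.
edamame only: max(7/4, 359/116) = 3.095 servings → $3.25.
sunflower seeds + edamame with both targets exact would need a negative amount; discard.
So the least-cost plan costs $3.25.

$3.25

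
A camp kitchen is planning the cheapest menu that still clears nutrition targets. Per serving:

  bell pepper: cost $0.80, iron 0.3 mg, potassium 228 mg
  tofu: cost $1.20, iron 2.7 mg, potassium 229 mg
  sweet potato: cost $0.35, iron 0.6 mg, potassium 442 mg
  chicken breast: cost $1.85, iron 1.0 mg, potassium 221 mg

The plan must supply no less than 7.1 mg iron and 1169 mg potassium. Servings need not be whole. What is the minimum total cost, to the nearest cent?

$3.28

The cheapest plan sits at a corner of the feasible region — with two constraints it uses at most two foods.
bell pepper only: max(7.1/0.3, 1169/228) = 23.67 servings → $18.93.
tofu only: max(7.1/2.7, 1169/229) = 5.105 servings → $6.13.
sweet potato only: max(7.1/0.6, 1169/442) = 11.83 servings → $4.14.
chicken breast only: max(7.1/1.0, 1169/221) = 7.1 servings → $13.13.
bell pepper + tofu with both tight: 2.798 servings and 2.319 servings → $5.02.
bell pepper + sweet potato: the both-tight solution has a negative serving — not a feasible corner.
bell pepper + chicken breast: the both-tight solution has a negative serving — not a feasible corner.
tofu + sweet potato with both tight: 2.308 servings and 1.449 servings → $3.28.
tofu + chicken breast with both tight: 1.088 servings and 4.162 servings → $9.01.
sweet potato + chicken breast: intersection lies outside the first quadrant.
The minimum over all feasible corners is $3.28.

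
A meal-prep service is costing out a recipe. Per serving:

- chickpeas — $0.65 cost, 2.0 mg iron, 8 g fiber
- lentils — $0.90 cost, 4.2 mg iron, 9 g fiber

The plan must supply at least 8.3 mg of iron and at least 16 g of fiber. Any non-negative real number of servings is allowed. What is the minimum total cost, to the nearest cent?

$1.78

Check every corner: each single food scaled to meet both minima, and each pair solved so both constraints bind.
chickpeas only: max(8.3/2.0, 16/8) = 4.15 servings → $2.70.
lentils only: max(8.3/4.2, 16/9) = 1.976 servings → $1.78.
chickpeas + lentils: the both-tight solution has a negative serving — not a feasible corner.
Cheapest feasible corner: $1.78.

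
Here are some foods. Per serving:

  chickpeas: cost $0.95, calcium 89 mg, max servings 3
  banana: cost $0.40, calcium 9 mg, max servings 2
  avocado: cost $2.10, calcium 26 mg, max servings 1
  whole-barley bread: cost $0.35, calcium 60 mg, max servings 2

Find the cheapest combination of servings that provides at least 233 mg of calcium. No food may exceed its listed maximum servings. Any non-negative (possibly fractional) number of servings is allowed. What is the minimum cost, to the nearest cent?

Cost per mg of calcium: whole-barley bread $0.0058, chickpeas $0.0107, banana $0.0444, avocado $0.0808.
Take 2 servings of whole-barley bread: +120.0 mg calcium for $0.70 (total $0.70, still need 113.0 mg).
Take 1.27 servings of chickpeas: +113.0 mg calcium for $1.21 (total $1.91, still need 0.0 mg).
Filling from the cheapest source first is optimal under one linear minimum: $1.91.

$1.91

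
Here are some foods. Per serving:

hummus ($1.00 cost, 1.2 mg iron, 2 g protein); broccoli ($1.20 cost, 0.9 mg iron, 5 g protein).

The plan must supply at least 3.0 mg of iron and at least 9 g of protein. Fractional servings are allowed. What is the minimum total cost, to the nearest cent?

$3.01

With two linear requirements the optimum uses one or two foods; enumerate the corners.
hummus only: max(3.0/1.2, 9/2) = 4.5 servings → $4.50.
broccoli only: max(3.0/0.9, 9/5) = 3.333 servings → $4.00.
hummus + broccoli with both tight: 1.643 servings and 1.143 servings → $3.01.
The minimum over all feasible corners is $3.01.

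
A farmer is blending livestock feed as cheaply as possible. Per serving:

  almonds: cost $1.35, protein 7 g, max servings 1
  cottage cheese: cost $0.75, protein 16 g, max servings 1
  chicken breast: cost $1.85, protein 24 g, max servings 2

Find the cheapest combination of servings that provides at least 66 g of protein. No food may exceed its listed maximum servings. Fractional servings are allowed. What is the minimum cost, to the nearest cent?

$4.84

Cost per g of protein: cottage cheese $0.0469, chicken breast $0.0771, almonds $0.1929.
Take 1 serving of cottage cheese: +16.0 g protein for $0.75 (total $0.75, still need 50.0 g).
Take 2 servings of chicken breast: +48.0 g protein for $3.70 (total $4.45, still need 2.0 g).
Take 0.2857 servings of almonds: +2.0 g protein for $0.39 (total $4.84, still need 0.0 g).
Greedy by cheapest-per-g is optimal for a single linear constraint, so the minimum cost is $4.84.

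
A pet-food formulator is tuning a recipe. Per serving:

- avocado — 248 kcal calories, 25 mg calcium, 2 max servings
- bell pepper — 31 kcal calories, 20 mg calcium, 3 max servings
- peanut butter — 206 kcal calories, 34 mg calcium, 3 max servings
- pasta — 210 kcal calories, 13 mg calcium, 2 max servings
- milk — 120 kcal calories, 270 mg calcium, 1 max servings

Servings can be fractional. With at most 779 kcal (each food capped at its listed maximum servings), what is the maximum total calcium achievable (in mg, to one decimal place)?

Calcium per kcal: milk 2.25, bell pepper 0.6452, peanut butter 0.165, avocado 0.1008, pasta 0.0619.
Take 1 serving of milk: uses 120 kcal, +270.0 mg calcium (running total 270.0 mg).
Take 3 servings of bell pepper: uses 93 kcal, +60.0 mg calcium (running total 330.0 mg).
Take 2.748 servings of peanut butter: uses 566 kcal, +93.4 mg calcium (running total 423.4 mg).
Greedy by best ratio exhausts the calories allowance optimally: 423.4 mg.

423.4 mg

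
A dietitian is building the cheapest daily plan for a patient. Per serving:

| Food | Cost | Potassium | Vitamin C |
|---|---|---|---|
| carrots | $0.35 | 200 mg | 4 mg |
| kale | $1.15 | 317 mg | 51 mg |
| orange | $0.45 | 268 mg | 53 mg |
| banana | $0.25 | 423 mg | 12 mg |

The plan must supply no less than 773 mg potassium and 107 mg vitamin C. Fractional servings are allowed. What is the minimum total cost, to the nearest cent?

$1.00

An LP optimum is at a vertex; with two nutrient constraints at most two foods are used. Check each candidate.
carrots only: max(773/200, 107/4) = 26.75 servings → $9.36.
kale only: max(773/317, 107/51) = 2.438 servings → $2.80.
orange only: max(773/268, 107/53) = 2.884 servings → $1.30.
banana only: max(773/423, 107/12) = 8.917 servings → $2.23.
carrots + kale with both tight: 0.6162 servings and 2.05 servings → $2.57.
carrots + orange with both tight: 1.29 servings and 1.921 servings → $1.32.
carrots + banana with both targets exact would need a negative amount; discard.
kale + orange with both targets exact would need a negative amount; discard.
kale + banana with both tight: 2.025 servings and 0.3098 servings → $2.41.
orange + banana with both tight: 1.874 servings and 0.6402 servings → $1.00.
Cheapest feasible corner: $1.00.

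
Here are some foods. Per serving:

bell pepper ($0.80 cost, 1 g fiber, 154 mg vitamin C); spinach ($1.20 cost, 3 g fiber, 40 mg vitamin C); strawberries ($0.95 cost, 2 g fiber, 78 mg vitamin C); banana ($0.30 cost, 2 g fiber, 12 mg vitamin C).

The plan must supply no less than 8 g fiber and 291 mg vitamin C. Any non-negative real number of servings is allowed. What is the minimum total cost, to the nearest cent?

$2.27

bell pepper only: max(8/1, 291/154) = 8 servings → $6.40.
spinach only: max(8/3, 291/40) = 7.275 servings → $8.73.
strawberries only: max(8/2, 291/78) = 4 servings → $3.80.
banana only: max(8/2, 291/12) = 24.25 servings → $7.28.
bell pepper + spinach with both tight: 1.31 servings and 2.23 servings → $3.72.
bell pepper + strawberries: the both-tight solution has a negative serving — not a feasible corner.
bell pepper + banana with both tight: 1.642 servings and 3.179 servings → $2.27.
spinach + strawberries with both tight: 0.2727 servings and 3.591 servings → $3.74.
spinach + banana with both targets exact would need a negative amount; discard.
strawberries + banana with both tight: 3.682 servings and 0.3182 servings → $3.59.
So the least-cost plan costs $2.27.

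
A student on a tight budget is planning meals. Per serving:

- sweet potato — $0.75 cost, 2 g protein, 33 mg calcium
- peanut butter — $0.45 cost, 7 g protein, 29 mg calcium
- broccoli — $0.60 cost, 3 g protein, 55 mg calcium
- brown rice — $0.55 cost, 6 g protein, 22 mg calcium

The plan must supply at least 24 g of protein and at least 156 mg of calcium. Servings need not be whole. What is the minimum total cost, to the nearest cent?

At the optimum either one food covers both requirements or two foods hit both targets exactly; no other combination can be cheaper.
sweet potato only: max(24/2, 156/33) = 12 servings → $9.00.
peanut butter only: max(24/7, 156/29) = 5.379 servings → $2.42.
broccoli only: max(24/3, 156/55) = 8 servings → $4.80.
brown rice only: max(24/6, 156/22) = 7.091 servings → $3.90.
sweet potato + peanut butter with both tight: 2.289 servings and 2.775 servings → $2.97.
sweet potato + broccoli: intersection lies outside the first quadrant.
sweet potato + brown rice with both tight: 2.649 servings and 3.117 servings → $3.70.
peanut butter + broccoli with both tight: 2.859 servings and 1.329 servings → $2.08.
peanut butter + brown rice: intersection lies outside the first quadrant.
broccoli + brown rice with both tight: 1.545 servings and 3.227 servings → $2.70.
The minimum over all feasible corners is $2.08.

$2.08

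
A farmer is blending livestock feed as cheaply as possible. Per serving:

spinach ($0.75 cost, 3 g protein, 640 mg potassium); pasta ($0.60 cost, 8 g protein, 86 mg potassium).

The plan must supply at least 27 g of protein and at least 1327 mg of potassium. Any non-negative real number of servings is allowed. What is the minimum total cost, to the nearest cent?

Check every corner: each single food scaled to meet both minima, and each pair solved so both constraints bind.
spinach only: max(27/3, 1327/640) = 9 servings → $6.75.
pasta only: max(27/8, 1327/86) = 15.43 servings → $9.26.
spinach + pasta with both tight: 1.706 servings and 2.735 servings → $2.92.
The minimum over all feasible corners is $2.92.

$2.92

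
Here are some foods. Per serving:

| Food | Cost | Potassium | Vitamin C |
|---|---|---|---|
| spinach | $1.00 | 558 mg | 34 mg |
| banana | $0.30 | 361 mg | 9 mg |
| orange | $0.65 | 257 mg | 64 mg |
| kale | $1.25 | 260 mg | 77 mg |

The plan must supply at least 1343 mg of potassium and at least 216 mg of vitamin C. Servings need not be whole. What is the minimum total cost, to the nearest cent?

$2.50

This is a tiny linear program; its minimum lies at a vertex of the feasible set. List the vertices and price them.
spinach only: max(1343/558, 216/34) = 6.353 servings → $6.35.
banana only: max(1343/361, 216/9) = 24 servings → $7.20.
orange only: max(1343/257, 216/64) = 5.226 servings → $3.40.
kale only: max(1343/260, 216/77) = 5.165 servings → $6.46.
spinach + banana with both targets exact would need a negative amount; discard.
spinach + orange with both tight: 1.128 servings and 2.775 servings → $2.93.
spinach + kale with both tight: 1.385 servings and 2.194 servings → $4.13.
banana + orange with both tight: 1.464 servings and 3.169 servings → $2.50.
banana + kale with both tight: 1.856 servings and 2.588 servings → $3.79.
orange + kale: intersection lies outside the first quadrant.
So the least-cost plan costs $2.50.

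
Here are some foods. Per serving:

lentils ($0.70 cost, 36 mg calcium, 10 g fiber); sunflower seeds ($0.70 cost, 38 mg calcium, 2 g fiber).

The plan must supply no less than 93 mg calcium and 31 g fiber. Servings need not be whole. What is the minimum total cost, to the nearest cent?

$2.17

Check every corner: each single food scaled to meet both minima, and each pair solved so both constraints bind.
lentils only: max(93/36, 31/10) = 3.1 servings → $2.17.
sunflower seeds only: max(93/38, 31/2) = 15.5 servings → $10.85.
lentils + sunflower seeds: intersection lies outside the first quadrant.
Cheapest feasible corner: $2.17.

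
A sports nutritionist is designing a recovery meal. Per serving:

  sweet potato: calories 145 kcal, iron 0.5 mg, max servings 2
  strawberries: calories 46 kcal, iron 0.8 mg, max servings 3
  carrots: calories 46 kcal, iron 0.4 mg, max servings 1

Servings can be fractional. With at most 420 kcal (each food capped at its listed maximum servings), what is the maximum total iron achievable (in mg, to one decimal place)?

Iron per kcal: strawberries 0.01739, carrots 0.008696, sweet potato 0.003448.
Take 3 servings of strawberries: uses 138 kcal, +2.4 mg iron (running total 2.4 mg).
Take 1 serving of carrots: uses 46 kcal, +0.4 mg iron (running total 2.8 mg).
Take 1.628 servings of sweet potato: uses 236 kcal, +0.8 mg iron (running total 3.6 mg).
Greedy by best ratio exhausts the calories allowance optimally: 3.6 mg.

3.6 mg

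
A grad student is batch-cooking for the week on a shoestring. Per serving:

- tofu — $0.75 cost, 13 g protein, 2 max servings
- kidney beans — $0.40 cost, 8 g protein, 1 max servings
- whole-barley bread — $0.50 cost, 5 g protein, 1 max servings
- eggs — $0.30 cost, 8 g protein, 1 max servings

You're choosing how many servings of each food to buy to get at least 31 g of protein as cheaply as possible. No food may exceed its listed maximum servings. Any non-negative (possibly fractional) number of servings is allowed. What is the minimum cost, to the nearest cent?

$1.57

Cost per g of protein: eggs $0.0375, kidney beans $0.0500, tofu $0.0577, whole-barley bread $0.1000.
Take 1 serving of eggs: +8.0 g protein for $0.30 (total $0.30, still need 23.0 g).
Take 1 serving of kidney beans: +8.0 g protein for $0.40 (total $0.70, still need 15.0 g).
Take 1.154 servings of tofu: +15.0 g protein for $0.87 (total $1.57, still need 0.0 g).
Filling from the cheapest source first is optimal under one linear minimum: $1.57.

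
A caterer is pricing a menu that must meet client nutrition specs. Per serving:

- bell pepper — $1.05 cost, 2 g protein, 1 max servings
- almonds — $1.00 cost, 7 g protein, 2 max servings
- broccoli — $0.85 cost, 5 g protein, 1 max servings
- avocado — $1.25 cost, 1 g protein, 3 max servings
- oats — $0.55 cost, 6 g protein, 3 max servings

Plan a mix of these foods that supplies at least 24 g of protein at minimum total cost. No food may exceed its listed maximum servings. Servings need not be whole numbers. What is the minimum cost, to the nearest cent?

Cost per g of protein: oats $0.0917, almonds $0.1429, broccoli $0.1700, bell pepper $0.5250, avocado $1.2500.
Take 3 servings of oats: +18.0 g protein for $1.65 (total $1.65, still need 6.0 g).
Take 0.8571 servings of almonds: +6.0 g protein for $0.86 (total $2.51, still need 0.0 g).
Greedy by cheapest-per-g is optimal for a single linear constraint, so the minimum cost is $2.51.

$2.51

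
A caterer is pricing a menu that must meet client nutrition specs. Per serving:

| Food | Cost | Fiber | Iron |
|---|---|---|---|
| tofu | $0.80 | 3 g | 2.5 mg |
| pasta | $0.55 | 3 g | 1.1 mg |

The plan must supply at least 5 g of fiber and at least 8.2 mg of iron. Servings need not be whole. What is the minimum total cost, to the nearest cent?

Compare the cost at each extreme point of the feasible region.
tofu only: max(5/3, 8.2/2.5) = 3.28 servings → $2.62.
pasta only: max(5/3, 8.2/1.1) = 7.455 servings → $4.10.
tofu + pasta: intersection lies outside the first quadrant.
So the least-cost plan costs $2.62.

$2.62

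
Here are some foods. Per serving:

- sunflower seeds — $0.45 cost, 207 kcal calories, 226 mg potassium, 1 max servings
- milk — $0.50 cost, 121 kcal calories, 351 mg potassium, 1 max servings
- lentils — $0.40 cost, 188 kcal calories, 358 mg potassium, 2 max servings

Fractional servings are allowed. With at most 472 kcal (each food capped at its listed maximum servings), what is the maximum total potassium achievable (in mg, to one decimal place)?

Potassium per kcal: milk 2.901, lentils 1.904, sunflower seeds 1.092.
Take 1 serving of milk: uses 121 kcal, +351.0 mg potassium (running total 351.0 mg).
Take 1.867 servings of lentils: uses 351 kcal, +668.4 mg potassium (running total 1019.4 mg).
Greedy by best ratio exhausts the calories allowance optimally: 1019.4 mg.

1019.4 mg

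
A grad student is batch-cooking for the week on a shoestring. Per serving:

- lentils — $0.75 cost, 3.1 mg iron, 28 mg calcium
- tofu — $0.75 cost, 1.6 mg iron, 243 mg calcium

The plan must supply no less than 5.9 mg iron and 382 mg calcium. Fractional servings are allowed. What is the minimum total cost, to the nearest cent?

$1.95

Check every corner: each single food scaled to meet both minima, and each pair solved so both constraints bind.
lentils only: max(5.9/3.1, 382/28) = 13.64 servings → $10.23.
tofu only: max(5.9/1.6, 382/243) = 3.688 servings → $2.77.
lentils + tofu with both tight: 1.161 servings and 1.438 servings → $1.95.
Cheapest feasible corner: $1.95.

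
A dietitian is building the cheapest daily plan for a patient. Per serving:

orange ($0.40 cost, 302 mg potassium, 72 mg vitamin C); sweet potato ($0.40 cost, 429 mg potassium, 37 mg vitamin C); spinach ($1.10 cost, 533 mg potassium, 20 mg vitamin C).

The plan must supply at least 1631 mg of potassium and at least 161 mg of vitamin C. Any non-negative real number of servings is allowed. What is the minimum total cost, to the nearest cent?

$1.57

This is a tiny linear program; its minimum lies at a vertex of the feasible set. List the vertices and price them.
orange only: max(1631/302, 161/72) = 5.401 servings → $2.16.
sweet potato only: max(1631/429, 161/37) = 4.351 servings → $1.74.
spinach only: max(1631/533, 161/20) = 8.05 servings → $8.86.
orange + sweet potato with both tight: 0.4424 servings and 3.49 servings → $1.57.
orange + spinach with both tight: 1.645 servings and 2.128 servings → $3.00.
sweet potato + spinach with both targets exact would need a negative amount; discard.
The minimum over all feasible corners is $1.57.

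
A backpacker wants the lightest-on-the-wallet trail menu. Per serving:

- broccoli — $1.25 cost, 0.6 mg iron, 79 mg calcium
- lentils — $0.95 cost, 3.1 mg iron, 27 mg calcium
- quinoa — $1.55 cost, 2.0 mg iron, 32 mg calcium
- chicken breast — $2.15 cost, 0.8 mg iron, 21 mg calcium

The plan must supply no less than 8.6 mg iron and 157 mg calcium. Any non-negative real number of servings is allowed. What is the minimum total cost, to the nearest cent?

broccoli only: max(8.6/0.6, 157/79) = 14.33 servings → $17.92.
lentils only: max(8.6/3.1, 157/27) = 5.815 servings → $5.52.
quinoa only: max(8.6/2.0, 157/32) = 4.906 servings → $7.60.
chicken breast only: max(8.6/0.8, 157/21) = 10.75 servings → $23.11.
broccoli + lentils with both tight: 1.113 servings and 2.559 servings → $3.82.
broccoli + quinoa with both tight: 0.2795 servings and 4.216 servings → $6.88.
broccoli + chicken breast: the both-tight solution has a negative serving — not a feasible corner.
lentils + quinoa: intersection lies outside the first quadrant.
lentils + chicken breast with both tight: 1.264 servings and 5.851 servings → $13.78.
quinoa + chicken breast with both tight: 3.354 servings and 2.366 servings → $10.28.
So the least-cost plan costs $3.82.

$3.82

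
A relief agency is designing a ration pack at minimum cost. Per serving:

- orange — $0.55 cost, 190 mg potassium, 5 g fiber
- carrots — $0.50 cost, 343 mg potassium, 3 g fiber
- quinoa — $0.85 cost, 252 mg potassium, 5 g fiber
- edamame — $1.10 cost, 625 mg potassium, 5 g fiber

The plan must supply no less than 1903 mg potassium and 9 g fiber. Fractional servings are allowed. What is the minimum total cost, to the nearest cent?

$2.77

A basic optimal solution has at most two foods positive. Try each food alone and each pair with both targets met exactly.
orange only: max(1903/190, 9/5) = 10.02 servings → $5.51.
carrots only: max(1903/343, 9/3) = 5.548 servings → $2.77.
quinoa only: max(1903/252, 9/5) = 7.552 servings → $6.42.
edamame only: max(1903/625, 9/5) = 3.045 servings → $3.35.
orange + carrots with both targets exact would need a negative amount; discard.
orange + quinoa with both targets exact would need a negative amount; discard.
orange + edamame: the both-tight solution has a negative serving — not a feasible corner.
carrots + quinoa with both targets exact would need a negative amount; discard.
carrots + edamame: the both-tight solution has a negative serving — not a feasible corner.
quinoa + edamame with both targets exact would need a negative amount; discard.
The minimum over all feasible corners is $2.77.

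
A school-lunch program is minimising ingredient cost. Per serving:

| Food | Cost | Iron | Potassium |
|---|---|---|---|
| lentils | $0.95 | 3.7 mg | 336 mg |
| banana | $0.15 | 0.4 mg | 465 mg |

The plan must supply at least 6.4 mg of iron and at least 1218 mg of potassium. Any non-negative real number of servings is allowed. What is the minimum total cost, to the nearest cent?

lentils only: max(6.4/3.7, 1218/336) = 3.625 servings → $3.44.
banana only: max(6.4/0.4, 1218/465) = 16 servings → $2.40.
lentils + banana with both tight: 1.569 servings and 1.486 servings → $1.71.
The minimum over all feasible corners is $1.71.

$1.71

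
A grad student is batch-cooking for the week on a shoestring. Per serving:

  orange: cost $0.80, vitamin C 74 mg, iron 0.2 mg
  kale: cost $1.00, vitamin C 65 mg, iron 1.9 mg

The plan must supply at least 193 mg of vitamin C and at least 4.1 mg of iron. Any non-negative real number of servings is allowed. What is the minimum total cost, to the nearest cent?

Minimising a linear cost over {vitamin C ≥ 193, iron ≥ 4.1, servings ≥ 0} — the optimum is at a vertex, using one or two foods.
orange only: max(193/74, 4.1/0.2) = 20.5 servings → $16.40.
kale only: max(193/65, 4.1/1.9) = 2.969 servings → $2.97.
orange + kale with both tight: 0.7853 servings and 2.075 servings → $2.70.
The minimum over all feasible corners is $2.70.

$2.70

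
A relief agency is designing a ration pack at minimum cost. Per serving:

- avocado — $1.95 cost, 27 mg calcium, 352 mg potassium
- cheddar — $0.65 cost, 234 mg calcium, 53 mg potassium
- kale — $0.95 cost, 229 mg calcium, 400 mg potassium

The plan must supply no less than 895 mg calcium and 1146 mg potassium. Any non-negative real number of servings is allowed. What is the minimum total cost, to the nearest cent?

$3.34

At the optimum either one food covers both requirements or two foods hit both targets exactly; no other combination can be cheaper.
avocado only: max(895/27, 1146/352) = 33.15 servings → $64.64.
cheddar only: max(895/234, 1146/53) = 21.62 servings → $14.05.
kale only: max(895/229, 1146/400) = 3.908 servings → $3.71.
avocado + cheddar with both tight: 2.727 servings and 3.51 servings → $7.60.
avocado + kale with both targets exact would need a negative amount; discard.
cheddar + kale with both tight: 1.173 servings and 2.71 servings → $3.34.
So the least-cost plan costs $3.34.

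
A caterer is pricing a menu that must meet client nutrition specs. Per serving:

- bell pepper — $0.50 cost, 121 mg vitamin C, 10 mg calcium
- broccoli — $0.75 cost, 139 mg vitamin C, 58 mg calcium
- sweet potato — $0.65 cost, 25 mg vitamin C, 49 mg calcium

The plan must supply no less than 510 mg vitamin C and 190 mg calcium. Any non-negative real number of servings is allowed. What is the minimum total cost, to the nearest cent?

At the optimum either one food covers both requirements or two foods hit both targets exactly; no other combination can be cheaper.
bell pepper only: max(510/121, 190/10) = 19 servings → $9.50.
broccoli only: max(510/139, 190/58) = 3.669 servings → $2.75.
sweet potato only: max(510/25, 190/49) = 20.4 servings → $13.26.
bell pepper + broccoli with both tight: 0.5633 servings and 3.179 servings → $2.67.
bell pepper + sweet potato with both tight: 3.564 servings and 3.15 servings → $3.83.
broccoli + sweet potato with both targets exact would need a negative amount; discard.
Cheapest feasible corner: $2.67.

$2.67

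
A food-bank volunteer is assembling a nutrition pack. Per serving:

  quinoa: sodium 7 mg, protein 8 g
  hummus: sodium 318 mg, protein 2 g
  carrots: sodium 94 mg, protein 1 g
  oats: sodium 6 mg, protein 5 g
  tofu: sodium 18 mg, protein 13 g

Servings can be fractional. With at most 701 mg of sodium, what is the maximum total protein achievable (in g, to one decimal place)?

Protein per mg sodium: quinoa 1.143, oats 0.8333, tofu 0.7222, carrots 0.01064, hummus 0.006289.
With no serving limits, spend the whole sodium allowance on quinoa: 701 mg / 7 mg × 8 g = 801.1 g.

801.1 g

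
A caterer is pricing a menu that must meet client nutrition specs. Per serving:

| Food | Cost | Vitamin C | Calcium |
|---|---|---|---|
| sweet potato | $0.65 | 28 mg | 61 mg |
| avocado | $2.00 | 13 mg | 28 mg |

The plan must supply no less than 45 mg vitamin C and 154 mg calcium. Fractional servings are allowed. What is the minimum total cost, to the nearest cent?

$1.64

A basic optimal solution has at most two foods positive. Try each food alone and each pair with both targets met exactly.
sweet potato only: max(45/28, 154/61) = 2.525 servings → $1.64.
avocado only: max(45/13, 154/28) = 5.5 servings → $11.00.
sweet potato + avocado with both targets exact would need a negative amount; discard.
Cheapest feasible corner: $1.64.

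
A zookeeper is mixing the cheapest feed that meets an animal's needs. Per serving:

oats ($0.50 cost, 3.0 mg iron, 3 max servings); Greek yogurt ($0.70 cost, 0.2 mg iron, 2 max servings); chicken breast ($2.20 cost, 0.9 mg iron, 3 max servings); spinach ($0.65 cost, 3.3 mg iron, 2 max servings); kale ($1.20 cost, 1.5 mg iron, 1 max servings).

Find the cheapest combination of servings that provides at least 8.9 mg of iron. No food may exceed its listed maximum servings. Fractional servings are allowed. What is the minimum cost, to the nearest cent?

$1.48

Cost per mg of iron: oats $0.1667, spinach $0.1970, kale $0.8000, chicken breast $2.4444, Greek yogurt $3.5000.
Take 2.967 servings of oats: +8.9 mg iron for $1.48 (total $1.48, still need 0.0 mg).
Filling from the cheapest source first is optimal under one linear minimum: $1.48.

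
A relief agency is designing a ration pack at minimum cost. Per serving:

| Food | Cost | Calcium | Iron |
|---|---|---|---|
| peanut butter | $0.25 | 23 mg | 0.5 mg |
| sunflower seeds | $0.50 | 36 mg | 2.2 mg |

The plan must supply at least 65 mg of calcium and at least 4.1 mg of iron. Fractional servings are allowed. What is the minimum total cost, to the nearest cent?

$0.93

peanut butter only: max(65/23, 4.1/0.5) = 8.2 servings → $2.05.
sunflower seeds only: max(65/36, 4.1/2.2) = 1.864 servings → $0.93.
peanut butter + sunflower seeds: intersection lies outside the first quadrant.
The minimum over all feasible corners is $0.93.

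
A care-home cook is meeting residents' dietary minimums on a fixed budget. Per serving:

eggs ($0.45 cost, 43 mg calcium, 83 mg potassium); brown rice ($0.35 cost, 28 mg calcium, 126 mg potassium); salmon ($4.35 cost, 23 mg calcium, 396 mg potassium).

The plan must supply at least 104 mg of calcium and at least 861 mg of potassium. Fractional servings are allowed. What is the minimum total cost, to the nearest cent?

$2.39

This is a tiny linear program; its minimum lies at a vertex of the feasible set. List the vertices and price them.
eggs only: max(104/43, 861/83) = 10.37 servings → $4.67.
brown rice only: max(104/28, 861/126) = 6.833 servings → $2.39.
salmon only: max(104/23, 861/396) = 4.522 servings → $19.67.
eggs + brown rice with both targets exact would need a negative amount; discard.
eggs + salmon with both tight: 1.414 servings and 1.878 servings → $8.80.
brown rice + salmon with both tight: 2.611 servings and 1.344 servings → $6.76.
The minimum over all feasible corners is $2.39.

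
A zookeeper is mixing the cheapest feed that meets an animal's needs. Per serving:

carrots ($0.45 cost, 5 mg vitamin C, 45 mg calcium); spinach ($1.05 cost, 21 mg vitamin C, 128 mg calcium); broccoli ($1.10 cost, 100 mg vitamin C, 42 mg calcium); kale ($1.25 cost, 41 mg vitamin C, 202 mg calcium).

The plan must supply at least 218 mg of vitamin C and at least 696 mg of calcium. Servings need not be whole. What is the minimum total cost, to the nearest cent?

carrots only: max(218/5, 696/45) = 43.6 servings → $19.62.
spinach only: max(218/21, 696/128) = 10.38 servings → $10.90.
broccoli only: max(218/100, 696/42) = 16.57 servings → $18.23.
kale only: max(218/41, 696/202) = 5.317 servings → $6.65.
carrots + spinach: the both-tight solution has a negative serving — not a feasible corner.
carrots + broccoli with both tight: 14.09 servings and 1.476 servings → $7.96.
carrots + kale: the both-tight solution has a negative serving — not a feasible corner.
spinach + broccoli with both tight: 5.072 servings and 1.115 servings → $6.55.
spinach + kale: intersection lies outside the first quadrant.
broccoli + kale with both tight: 0.8388 servings and 3.271 servings → $5.01.
The minimum over all feasible corners is $5.01.

$5.01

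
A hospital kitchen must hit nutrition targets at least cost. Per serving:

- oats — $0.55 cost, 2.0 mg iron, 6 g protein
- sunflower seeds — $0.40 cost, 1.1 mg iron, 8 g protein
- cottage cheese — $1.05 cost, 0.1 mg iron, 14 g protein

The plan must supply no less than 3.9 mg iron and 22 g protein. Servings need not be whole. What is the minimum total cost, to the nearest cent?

Two binding constraints pin down two serving amounts, so the optimal mix uses at most two foods. The candidates are each food alone (scaled to the tighter of iron/protein) and each pair with both constraints tight.
oats only: max(3.9/2.0, 22/6) = 3.667 servings → $2.02.
sunflower seeds only: max(3.9/1.1, 22/8) = 3.545 servings → $1.42.
cottage cheese only: max(3.9/0.1, 22/14) = 39 servings → $40.95.
oats + sunflower seeds with both tight: 0.7447 servings and 2.191 servings → $1.29.
oats + cottage cheese with both tight: 1.912 servings and 0.7518 servings → $1.84.
sunflower seeds + cottage cheese: the both-tight solution has a negative serving — not a feasible corner.
Cheapest feasible corner: $1.29.

$1.29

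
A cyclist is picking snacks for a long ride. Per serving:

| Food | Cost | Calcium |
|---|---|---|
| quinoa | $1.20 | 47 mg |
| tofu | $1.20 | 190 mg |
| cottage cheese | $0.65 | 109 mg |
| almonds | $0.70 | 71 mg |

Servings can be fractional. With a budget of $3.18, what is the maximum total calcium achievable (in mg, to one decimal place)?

533.3 mg

Calcium per dollar: cottage cheese 167.7, tofu 158.3, almonds 101.4, quinoa 39.17.
With no serving limits, spend the whole cost allowance on cottage cheese: $3.18 / $0.65 × 109 mg = 533.3 mg.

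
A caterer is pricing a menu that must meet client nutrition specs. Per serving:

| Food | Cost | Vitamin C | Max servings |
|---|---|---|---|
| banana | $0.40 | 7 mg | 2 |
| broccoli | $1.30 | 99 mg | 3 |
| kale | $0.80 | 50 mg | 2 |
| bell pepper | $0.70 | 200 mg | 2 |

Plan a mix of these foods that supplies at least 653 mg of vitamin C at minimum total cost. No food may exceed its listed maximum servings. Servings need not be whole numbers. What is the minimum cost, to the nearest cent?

$4.72

Cost per mg of vitamin C: bell pepper $0.0035, broccoli $0.0131, kale $0.0160, banana $0.0571.
Take 2 servings of bell pepper: +400.0 mg vitamin C for $1.40 (total $1.40, still need 253.0 mg).
Take 2.556 servings of broccoli: +253.0 mg vitamin C for $3.32 (total $4.72, still need 0.0 mg).
Filling from the cheapest source first is optimal under one linear minimum: $4.72.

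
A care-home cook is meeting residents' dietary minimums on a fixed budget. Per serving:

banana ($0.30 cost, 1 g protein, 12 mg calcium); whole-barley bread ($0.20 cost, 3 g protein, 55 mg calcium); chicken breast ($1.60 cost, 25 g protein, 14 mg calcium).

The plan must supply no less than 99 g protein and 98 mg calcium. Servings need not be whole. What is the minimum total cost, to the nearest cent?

For a min-cost LP with two ≥-constraints, a basic feasible solution has at most two positive variables.
banana only: max(99/1, 98/12) = 99 servings → $29.70.
whole-barley bread only: max(99/3, 98/55) = 33 servings → $6.60.
chicken breast only: max(99/25, 98/14) = 7 servings → $11.20.
banana + whole-barley bread with both targets exact would need a negative amount; discard.
banana + chicken breast with both tight: 3.72 servings and 3.811 servings → $7.21.
whole-barley bread + chicken breast with both tight: 0.7982 servings and 3.864 servings → $6.34.
Cheapest feasible corner: $6.34.

$6.34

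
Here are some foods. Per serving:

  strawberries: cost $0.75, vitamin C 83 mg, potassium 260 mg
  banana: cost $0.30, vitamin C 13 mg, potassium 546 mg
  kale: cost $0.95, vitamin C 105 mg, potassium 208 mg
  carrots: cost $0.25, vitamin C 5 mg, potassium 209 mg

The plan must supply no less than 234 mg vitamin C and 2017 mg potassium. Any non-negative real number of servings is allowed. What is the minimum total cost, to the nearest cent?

$2.58

A basic optimal solution has at most two foods positive. Try each food alone and each pair with both targets met exactly.
strawberries only: max(234/83, 2017/260) = 7.758 servings → $5.82.
banana only: max(234/13, 2017/546) = 18 servings → $5.40.
kale only: max(234/105, 2017/208) = 9.697 servings → $9.21.
carrots only: max(234/5, 2017/209) = 46.8 servings → $11.70.
strawberries + banana with both tight: 2.421 servings and 2.541 servings → $2.58.
strawberries + kale: the both-tight solution has a negative serving — not a feasible corner.
strawberries + carrots with both tight: 2.419 servings and 6.641 servings → $3.47.
banana + kale with both tight: 2.986 servings and 1.859 servings → $2.66.
banana + carrots: intersection lies outside the first quadrant.
kale + carrots with both tight: 1.857 servings and 7.803 servings → $3.71.
So the least-cost plan costs $2.58.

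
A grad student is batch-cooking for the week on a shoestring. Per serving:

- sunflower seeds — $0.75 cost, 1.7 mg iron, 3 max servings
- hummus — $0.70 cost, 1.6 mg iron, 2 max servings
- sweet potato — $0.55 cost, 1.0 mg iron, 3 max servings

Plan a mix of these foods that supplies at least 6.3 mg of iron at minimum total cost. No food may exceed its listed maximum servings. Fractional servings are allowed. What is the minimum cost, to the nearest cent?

$2.77

Cost per mg of iron: hummus $0.4375, sunflower seeds $0.4412, sweet potato $0.5500.
Take 2 servings of hummus: +3.2 mg iron for $1.40 (total $1.40, still need 3.1 mg).
Take 1.824 servings of sunflower seeds: +3.1 mg iron for $1.37 (total $2.77, still need 0.0 mg).
Greedy by cheapest-per-mg is optimal for a single linear constraint, so the minimum cost is $2.77.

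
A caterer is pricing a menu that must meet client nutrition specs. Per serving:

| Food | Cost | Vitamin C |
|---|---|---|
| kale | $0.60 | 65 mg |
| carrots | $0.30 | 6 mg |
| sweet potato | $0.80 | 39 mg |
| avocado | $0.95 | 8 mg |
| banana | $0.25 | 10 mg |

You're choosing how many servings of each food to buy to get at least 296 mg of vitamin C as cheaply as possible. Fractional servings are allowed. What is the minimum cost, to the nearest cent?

Cost per mg of vitamin C: kale $0.0092, sweet potato $0.0205, banana $0.0250, carrots $0.0500, avocado $0.1187.
With no serving limits, use only kale: 296 mg / 65 mg = 4.554 servings × $0.60 = $2.73.

$2.73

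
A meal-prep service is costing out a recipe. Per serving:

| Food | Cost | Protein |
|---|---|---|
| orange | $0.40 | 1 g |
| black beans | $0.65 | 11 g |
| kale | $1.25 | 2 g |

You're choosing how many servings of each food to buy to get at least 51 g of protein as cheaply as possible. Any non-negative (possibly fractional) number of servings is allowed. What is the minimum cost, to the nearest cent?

Cost per g of protein: black beans $0.0591, orange $0.4000, kale $0.6250.
With no serving limits, use only black beans: 51 g / 11 g = 4.636 servings × $0.65 = $3.01.

$3.01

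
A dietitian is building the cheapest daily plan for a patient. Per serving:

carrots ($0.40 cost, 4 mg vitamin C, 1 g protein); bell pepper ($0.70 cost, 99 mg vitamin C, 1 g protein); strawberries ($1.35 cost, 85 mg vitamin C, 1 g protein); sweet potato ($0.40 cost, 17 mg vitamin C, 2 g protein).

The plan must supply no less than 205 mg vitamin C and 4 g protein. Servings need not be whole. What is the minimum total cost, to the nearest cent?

$1.74

For a min-cost LP with two ≥-constraints, a basic feasible solution has at most two positive variables.
carrots only: max(205/4, 4/1) = 51.25 servings → $20.50.
bell pepper only: max(205/99, 4/1) = 4 servings → $2.80.
strawberries only: max(205/85, 4/1) = 4 servings → $5.40.
sweet potato only: max(205/17, 4/2) = 12.06 servings → $4.82.
carrots + bell pepper with both tight: 2.011 servings and 1.989 servings → $2.20.
carrots + strawberries with both tight: 1.667 servings and 2.333 servings → $3.82.
carrots + sweet potato: intersection lies outside the first quadrant.
bell pepper + strawberries with both targets exact would need a negative amount; discard.
bell pepper + sweet potato with both tight: 1.89 servings and 1.055 servings → $1.74.
strawberries + sweet potato with both tight: 2.235 servings and 0.8824 servings → $3.37.
The minimum over all feasible corners is $1.74.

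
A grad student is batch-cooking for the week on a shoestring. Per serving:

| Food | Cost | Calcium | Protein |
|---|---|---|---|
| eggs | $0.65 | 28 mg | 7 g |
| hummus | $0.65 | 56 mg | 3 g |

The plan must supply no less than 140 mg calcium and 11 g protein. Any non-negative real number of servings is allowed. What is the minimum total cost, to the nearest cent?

At the optimum either one food covers both requirements or two foods hit both targets exactly; no other combination can be cheaper.
eggs only: max(140/28, 11/7) = 5 servings → $3.25.
hummus only: max(140/56, 11/3) = 3.667 servings → $2.38.
eggs + hummus with both tight: 0.6364 servings and 2.182 servings → $1.83.
Cheapest feasible corner: $1.83.

$1.83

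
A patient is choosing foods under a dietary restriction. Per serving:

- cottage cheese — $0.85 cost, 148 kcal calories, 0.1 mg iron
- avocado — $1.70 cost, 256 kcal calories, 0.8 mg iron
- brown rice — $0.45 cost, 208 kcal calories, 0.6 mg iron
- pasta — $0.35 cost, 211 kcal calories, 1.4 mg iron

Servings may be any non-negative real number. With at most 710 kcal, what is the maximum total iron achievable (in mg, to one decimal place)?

4.7 mg

Iron per kcal: pasta 0.006635, avocado 0.003125, brown rice 0.002885, cottage cheese 0.0006757.
With no serving limits, spend the whole calories allowance on pasta: 710 kcal / 211 kcal × 1.4 mg = 4.7 mg.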